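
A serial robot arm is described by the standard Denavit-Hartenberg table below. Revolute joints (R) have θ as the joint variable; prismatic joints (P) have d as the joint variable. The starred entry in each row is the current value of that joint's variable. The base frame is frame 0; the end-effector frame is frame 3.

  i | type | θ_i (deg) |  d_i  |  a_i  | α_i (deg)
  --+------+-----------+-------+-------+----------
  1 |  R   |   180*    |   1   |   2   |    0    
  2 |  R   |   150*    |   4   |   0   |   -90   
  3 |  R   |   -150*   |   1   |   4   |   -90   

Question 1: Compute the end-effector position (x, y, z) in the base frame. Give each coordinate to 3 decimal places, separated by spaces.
-4.500 2.598 7.000

after link 1: o_1 = (-2.0000, 0.0000, 1.0000)
after link 2: o_2 = (-2.0000, 0.0000, 5.0000)
after link 3: o_3 = (-4.5000, 2.5981, 7.0000)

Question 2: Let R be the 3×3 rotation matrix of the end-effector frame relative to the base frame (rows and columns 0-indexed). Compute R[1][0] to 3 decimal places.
End-effector x-axis (col 0 of R) = (-0.7500,0.4330,0.5000)
R[1][0] = 0.4330

0.433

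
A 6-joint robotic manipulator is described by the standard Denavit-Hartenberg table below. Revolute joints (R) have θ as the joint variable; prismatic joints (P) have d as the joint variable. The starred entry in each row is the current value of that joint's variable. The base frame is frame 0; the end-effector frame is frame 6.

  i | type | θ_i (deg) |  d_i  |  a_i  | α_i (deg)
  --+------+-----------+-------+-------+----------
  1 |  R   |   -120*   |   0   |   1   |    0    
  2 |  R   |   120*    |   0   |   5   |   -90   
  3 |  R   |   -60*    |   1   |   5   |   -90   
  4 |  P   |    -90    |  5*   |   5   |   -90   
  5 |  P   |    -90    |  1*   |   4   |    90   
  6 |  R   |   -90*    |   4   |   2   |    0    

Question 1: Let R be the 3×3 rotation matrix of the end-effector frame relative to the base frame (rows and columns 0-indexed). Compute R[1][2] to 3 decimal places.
End-effector z-axis (col 2 of R) = (0.0000,-1.0000,-0.0000)
R[1][2] = -1.0000

-1.000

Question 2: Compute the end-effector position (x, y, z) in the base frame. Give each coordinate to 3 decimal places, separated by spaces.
14.294 1.134 -1.036

after link 1: o_1 = (-0.5000, -0.8660, 0.0000)
after link 2: o_2 = (4.5000, -0.8660, 0.0000)
after link 3: o_3 = (7.0000, 0.1340, 4.3301)
after link 4: o_4 = (11.3301, 5.1340, 1.8301)
after link 5: o_5 = (15.2942, 5.1340, 0.6962)
after link 6: o_6 = (14.2942, 1.1340, -1.0359)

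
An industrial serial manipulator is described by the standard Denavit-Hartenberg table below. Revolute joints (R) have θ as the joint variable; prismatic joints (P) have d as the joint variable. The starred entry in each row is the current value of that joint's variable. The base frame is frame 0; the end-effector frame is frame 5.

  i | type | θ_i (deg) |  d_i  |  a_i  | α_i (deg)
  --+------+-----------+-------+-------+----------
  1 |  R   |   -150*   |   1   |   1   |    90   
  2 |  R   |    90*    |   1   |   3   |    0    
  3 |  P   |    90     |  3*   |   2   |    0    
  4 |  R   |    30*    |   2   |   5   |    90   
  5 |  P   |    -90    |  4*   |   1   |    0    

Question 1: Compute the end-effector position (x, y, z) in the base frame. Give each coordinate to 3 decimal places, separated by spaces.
after link 1: o_1 = (-0.8660, -0.5000, 1.0000)
after link 2: o_2 = (-1.3660, 0.3660, 4.0000)
after link 3: o_3 = (-1.1340, 3.9641, 4.0000)
after link 4: o_4 = (1.6160, 7.8612, 1.5000)
after link 5: o_5 = (3.8481, 7.9952, 4.9641)

3.848 7.995 4.964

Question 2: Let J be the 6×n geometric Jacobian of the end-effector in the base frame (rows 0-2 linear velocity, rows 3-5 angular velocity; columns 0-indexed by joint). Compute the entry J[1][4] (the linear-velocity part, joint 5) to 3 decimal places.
prismatic axis z_4 = (0.4330,0.2500,0.8660)
J_v[:, 4] = z_4; J_ω[:, 4] = (0,0,0)
entry J[1][4] = 0.2500

0.250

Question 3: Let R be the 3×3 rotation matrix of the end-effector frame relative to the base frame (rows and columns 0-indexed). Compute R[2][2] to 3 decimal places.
End-effector z-axis (col 2 of R) = (0.4330,0.2500,0.8660)
R[2][2] = 0.8660

0.866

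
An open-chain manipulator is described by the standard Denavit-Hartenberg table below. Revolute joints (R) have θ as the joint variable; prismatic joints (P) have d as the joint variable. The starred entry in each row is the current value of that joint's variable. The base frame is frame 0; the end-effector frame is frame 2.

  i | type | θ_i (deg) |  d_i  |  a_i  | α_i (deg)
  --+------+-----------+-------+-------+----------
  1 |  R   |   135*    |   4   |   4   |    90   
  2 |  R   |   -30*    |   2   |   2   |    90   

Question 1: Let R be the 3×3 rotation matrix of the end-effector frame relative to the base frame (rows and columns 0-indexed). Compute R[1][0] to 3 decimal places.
End-effector x-axis (col 0 of R) = (-0.6124,0.6124,-0.5000)
R[1][0] = 0.6124

0.612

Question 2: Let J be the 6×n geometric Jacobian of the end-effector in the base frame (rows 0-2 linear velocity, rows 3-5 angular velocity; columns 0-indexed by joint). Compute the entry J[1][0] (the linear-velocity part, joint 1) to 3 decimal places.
-2.639

axis z_0 = ẑ; lever o_n−o_0 = (-2.6390,5.4674,3.0000)
cross product → J_v[:, 0] = (-5.4674,-2.6390,0.0000)
J_ω[:, 0] = z_0
entry J[1][0] = -2.6390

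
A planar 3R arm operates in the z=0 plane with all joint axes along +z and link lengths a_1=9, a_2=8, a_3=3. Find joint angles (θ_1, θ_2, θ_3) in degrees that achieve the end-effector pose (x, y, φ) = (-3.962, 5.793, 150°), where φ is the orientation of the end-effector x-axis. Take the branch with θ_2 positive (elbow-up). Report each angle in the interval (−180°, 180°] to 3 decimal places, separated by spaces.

wrist centre = target − a_3·(cos φ, sin φ) = (-1.3639, 4.2930)
cos θ_2 = (20.2901−9²−8²)/(2·9·8) = -0.8660; θ_2 = 150.0018° (elbow-up)
β = atan2(4.2930,-1.3639) = 107.6255°; ψ = atan2(3.9998,2.0717) = 62.6183°
θ_1 = β − ψ = 45.0072°
θ_3 = φ − θ_1 − θ_2 = -45.0090° (wrapped to (-180°,180°])

45.007 150.002 -45.009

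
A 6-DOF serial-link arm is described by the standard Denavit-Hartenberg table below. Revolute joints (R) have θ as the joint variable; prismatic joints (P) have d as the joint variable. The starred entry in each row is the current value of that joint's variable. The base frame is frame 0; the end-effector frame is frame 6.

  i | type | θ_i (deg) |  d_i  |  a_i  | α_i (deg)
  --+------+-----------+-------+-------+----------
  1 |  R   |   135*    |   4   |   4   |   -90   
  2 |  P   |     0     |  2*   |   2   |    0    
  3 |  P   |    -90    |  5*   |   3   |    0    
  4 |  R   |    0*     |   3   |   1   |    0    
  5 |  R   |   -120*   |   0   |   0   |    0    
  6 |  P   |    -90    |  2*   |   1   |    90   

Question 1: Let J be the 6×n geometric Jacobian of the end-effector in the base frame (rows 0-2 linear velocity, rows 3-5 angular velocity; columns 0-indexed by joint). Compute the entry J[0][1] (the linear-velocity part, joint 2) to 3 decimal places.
prismatic axis z_1 = (-0.7071,-0.7071,0.0000)
J_v[:, 1] = z_1; J_ω[:, 1] = (0,0,0)
entry J[0][1] = -0.7071

-0.707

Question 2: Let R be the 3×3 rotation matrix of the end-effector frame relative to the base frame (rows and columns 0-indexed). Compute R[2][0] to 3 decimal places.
-0.866

End-effector x-axis (col 0 of R) = (-0.3536,0.3536,-0.8660)
R[2][0] = -0.8660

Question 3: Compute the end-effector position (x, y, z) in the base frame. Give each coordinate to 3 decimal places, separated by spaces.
after link 1: o_1 = (-2.8284, 2.8284, 4.0000)
after link 2: o_2 = (-5.6569, 2.8284, 4.0000)
after link 3: o_3 = (-9.1924, -0.7071, 7.0000)
after link 4: o_4 = (-11.3137, -2.8284, 8.0000)
after link 5: o_5 = (-11.3137, -2.8284, 8.0000)
after link 6: o_6 = (-13.0815, -3.8891, 7.1340)

-13.081 -3.889 7.134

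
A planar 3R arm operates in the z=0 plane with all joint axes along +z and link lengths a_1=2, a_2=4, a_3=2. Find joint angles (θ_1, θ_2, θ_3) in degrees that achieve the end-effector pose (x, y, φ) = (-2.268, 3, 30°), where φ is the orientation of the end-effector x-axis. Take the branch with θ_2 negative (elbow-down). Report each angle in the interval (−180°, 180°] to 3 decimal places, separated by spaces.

wrist centre = target − a_3·(cos φ, sin φ) = (-4.0001, 2.0000)
cos θ_2 = (20.0004−2²−4²)/(2·2·4) = 0.0000; θ_2 = -89.9985° (elbow-down)
β = atan2(2.0000,-4.0001) = 153.4352°; ψ = atan2(-4.0000,2.0001) = -63.4338°
θ_1 = β − ψ = 216.8690°
θ_3 = φ − θ_1 − θ_2 = -96.8705° (wrapped to (-180°,180°])

-143.131 -89.999 -96.870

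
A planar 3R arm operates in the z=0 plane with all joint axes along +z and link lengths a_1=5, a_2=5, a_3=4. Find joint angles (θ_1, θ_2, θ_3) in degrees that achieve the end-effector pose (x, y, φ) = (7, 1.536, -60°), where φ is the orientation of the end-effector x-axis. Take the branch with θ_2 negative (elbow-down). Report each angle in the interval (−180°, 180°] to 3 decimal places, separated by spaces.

wrist centre = target − a_3·(cos φ, sin φ) = (5.0000, 5.0001)
cos θ_2 = (50.0010−5²−5²)/(2·5·5) = 0.0000; θ_2 = -89.9988° (elbow-down)
β = atan2(5.0001,5.0000) = 45.0006°; ψ = atan2(-5.0000,5.0001) = -44.9994°
θ_1 = β − ψ = 90.0000°
θ_3 = φ − θ_1 − θ_2 = -60.0012° (wrapped to (-180°,180°])

90.000 -89.999 -60.001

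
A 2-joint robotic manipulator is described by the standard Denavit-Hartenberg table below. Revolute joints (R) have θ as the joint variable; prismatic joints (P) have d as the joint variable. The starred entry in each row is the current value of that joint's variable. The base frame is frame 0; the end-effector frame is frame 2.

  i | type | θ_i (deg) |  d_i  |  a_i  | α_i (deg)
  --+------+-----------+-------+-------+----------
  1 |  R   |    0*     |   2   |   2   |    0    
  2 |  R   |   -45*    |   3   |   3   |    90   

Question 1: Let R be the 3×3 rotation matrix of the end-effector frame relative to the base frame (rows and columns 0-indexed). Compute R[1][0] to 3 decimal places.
End-effector x-axis (col 0 of R) = (0.7071,-0.7071,0.0000)
R[1][0] = -0.7071

-0.707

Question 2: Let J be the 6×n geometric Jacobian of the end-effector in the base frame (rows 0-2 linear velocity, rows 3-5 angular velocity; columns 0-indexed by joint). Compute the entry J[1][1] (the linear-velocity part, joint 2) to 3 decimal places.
2.121

axis z_1 = (0.0000,0.0000,1.0000); lever o_n−o_1 = (2.1213,-2.1213,3.0000)
cross product → J_v[:, 1] = (2.1213,2.1213,-0.0000)
J_ω[:, 1] = z_1
entry J[1][1] = 2.1213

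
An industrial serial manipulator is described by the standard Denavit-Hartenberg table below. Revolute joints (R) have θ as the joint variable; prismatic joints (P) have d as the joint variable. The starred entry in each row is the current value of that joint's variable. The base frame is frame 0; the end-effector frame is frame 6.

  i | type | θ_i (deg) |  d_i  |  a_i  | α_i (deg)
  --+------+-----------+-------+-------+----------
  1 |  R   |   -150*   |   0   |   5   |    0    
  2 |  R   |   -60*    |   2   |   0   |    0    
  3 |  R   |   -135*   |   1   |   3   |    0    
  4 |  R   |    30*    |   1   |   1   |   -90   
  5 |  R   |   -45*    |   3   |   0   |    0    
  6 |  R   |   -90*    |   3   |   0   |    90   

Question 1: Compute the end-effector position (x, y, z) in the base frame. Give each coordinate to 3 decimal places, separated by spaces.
after link 1: o_1 = (-4.3301, -2.5000, 0.0000)
after link 2: o_2 = (-4.3301, -2.5000, 2.0000)
after link 3: o_3 = (-1.4323, -1.7235, 3.0000)
after link 4: o_4 = (-0.7252, -1.0164, 4.0000)
after link 5: o_5 = (-2.8466, 1.1049, 4.0000)
after link 6: o_6 = (-4.9679, 3.2262, 4.0000)

-4.968 3.226 4.000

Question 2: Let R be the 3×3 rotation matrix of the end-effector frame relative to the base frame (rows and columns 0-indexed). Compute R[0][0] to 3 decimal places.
End-effector x-axis (col 0 of R) = (-0.5000,-0.5000,0.7071)
R[0][0] = -0.5000

-0.500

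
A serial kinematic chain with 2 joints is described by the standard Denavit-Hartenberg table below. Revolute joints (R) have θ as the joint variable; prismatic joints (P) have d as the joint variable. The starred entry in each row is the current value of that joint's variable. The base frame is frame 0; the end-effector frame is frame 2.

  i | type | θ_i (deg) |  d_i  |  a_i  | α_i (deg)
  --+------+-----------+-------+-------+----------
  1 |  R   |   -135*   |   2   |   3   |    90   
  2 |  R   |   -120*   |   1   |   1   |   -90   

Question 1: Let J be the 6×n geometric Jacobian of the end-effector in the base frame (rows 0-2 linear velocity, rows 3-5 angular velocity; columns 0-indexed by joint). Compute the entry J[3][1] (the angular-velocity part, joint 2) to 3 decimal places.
axis z_1 = (-0.7071,0.7071,0.0000); lever o_n−o_1 = (-0.3536,1.0607,-0.8660)
cross product → J_v[:, 1] = (-0.6124,-0.6124,-0.5000)
J_ω[:, 1] = z_1
entry J[3][1] = -0.7071

-0.707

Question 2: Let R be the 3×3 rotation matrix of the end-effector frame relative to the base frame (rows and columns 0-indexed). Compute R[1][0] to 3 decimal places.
End-effector x-axis (col 0 of R) = (0.3536,0.3536,-0.8660)
R[1][0] = 0.3536

0.354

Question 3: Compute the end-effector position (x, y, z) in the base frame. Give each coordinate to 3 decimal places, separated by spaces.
-2.475 -1.061 1.134

after link 1: o_1 = (-2.1213, -2.1213, 2.0000)
after link 2: o_2 = (-2.4749, -1.0607, 1.1340)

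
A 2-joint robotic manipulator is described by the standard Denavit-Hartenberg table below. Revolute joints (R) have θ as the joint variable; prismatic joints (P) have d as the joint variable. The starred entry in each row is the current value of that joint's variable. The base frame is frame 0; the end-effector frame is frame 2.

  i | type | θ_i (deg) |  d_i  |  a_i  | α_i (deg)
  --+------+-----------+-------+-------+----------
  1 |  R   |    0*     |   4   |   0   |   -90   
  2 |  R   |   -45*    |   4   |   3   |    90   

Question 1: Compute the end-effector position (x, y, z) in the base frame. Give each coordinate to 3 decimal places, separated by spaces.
2.121 4.000 6.121

after link 1: o_1 = (0.0000, 0.0000, 4.0000)
after link 2: o_2 = (2.1213, 4.0000, 6.1213)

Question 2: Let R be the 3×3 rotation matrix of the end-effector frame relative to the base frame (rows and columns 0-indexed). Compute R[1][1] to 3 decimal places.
End-effector y-axis (col 1 of R) = (0.0000,1.0000,0.0000)
R[1][1] = 1.0000

1.000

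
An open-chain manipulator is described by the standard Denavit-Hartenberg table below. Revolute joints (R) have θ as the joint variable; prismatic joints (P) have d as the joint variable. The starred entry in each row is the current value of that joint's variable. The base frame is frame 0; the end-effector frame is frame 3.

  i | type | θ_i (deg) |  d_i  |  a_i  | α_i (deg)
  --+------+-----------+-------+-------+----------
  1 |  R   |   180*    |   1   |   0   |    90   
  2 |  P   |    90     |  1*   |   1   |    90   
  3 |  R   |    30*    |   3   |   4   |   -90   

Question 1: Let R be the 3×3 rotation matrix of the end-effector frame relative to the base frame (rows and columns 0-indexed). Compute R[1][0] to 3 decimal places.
0.500

End-effector x-axis (col 0 of R) = (0.0000,0.5000,0.8660)
R[1][0] = 0.5000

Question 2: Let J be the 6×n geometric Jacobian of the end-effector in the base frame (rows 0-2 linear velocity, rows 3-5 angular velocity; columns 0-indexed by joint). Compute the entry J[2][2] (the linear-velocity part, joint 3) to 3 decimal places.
-2.000

axis z_2 = (-1.0000,0.0000,-0.0000); lever o_n−o_2 = (-3.0000,2.0000,3.4641)
cross product → J_v[:, 2] = (0.0000,3.4641,-2.0000)
J_ω[:, 2] = z_2
entry J[2][2] = -2.0000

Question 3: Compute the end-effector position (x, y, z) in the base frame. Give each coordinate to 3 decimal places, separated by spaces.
-3.000 3.000 5.464

after link 1: o_1 = (0.0000, 0.0000, 1.0000)
after link 2: o_2 = (0.0000, 1.0000, 2.0000)
after link 3: o_3 = (-3.0000, 3.0000, 5.4641)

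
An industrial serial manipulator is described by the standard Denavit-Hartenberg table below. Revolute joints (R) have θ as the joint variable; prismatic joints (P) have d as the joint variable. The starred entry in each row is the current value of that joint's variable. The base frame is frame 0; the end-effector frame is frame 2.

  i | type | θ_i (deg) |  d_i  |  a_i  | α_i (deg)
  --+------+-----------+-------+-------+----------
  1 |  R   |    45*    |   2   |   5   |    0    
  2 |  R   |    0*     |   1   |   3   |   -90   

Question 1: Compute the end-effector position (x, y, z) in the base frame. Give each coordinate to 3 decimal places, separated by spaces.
5.657 5.657 3.000

after link 1: o_1 = (3.5355, 3.5355, 2.0000)
after link 2: o_2 = (5.6569, 5.6569, 3.0000)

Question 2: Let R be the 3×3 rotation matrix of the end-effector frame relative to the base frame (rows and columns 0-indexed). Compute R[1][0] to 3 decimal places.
0.707

End-effector x-axis (col 0 of R) = (0.7071,0.7071,0.0000)
R[1][0] = 0.7071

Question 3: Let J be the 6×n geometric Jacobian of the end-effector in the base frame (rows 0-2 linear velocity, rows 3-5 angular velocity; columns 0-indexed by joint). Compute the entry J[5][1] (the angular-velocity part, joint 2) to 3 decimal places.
axis z_1 = (0.0000,0.0000,1.0000); lever o_n−o_1 = (2.1213,2.1213,1.0000)
cross product → J_v[:, 1] = (-2.1213,2.1213,0.0000)
J_ω[:, 1] = z_1
entry J[5][1] = 1.0000

1.000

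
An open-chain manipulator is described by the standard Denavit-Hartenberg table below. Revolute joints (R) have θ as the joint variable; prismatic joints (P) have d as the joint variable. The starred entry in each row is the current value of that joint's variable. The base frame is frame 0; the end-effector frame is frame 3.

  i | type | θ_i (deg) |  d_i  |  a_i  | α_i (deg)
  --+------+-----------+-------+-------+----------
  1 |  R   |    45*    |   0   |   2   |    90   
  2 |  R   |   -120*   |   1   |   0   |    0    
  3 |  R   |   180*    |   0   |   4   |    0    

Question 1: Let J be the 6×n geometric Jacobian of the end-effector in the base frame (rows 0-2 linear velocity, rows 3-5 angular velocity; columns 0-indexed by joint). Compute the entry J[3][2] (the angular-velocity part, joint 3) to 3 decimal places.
0.707

axis z_2 = (0.7071,-0.7071,0.0000); lever o_n−o_2 = (1.4142,1.4142,3.4641)
cross product → J_v[:, 2] = (-2.4495,-2.4495,2.0000)
J_ω[:, 2] = z_2
entry J[3][2] = 0.7071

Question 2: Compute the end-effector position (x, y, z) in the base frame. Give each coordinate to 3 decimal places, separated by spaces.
after link 1: o_1 = (1.4142, 1.4142, 0.0000)
after link 2: o_2 = (2.1213, 0.7071, 0.0000)
after link 3: o_3 = (3.5355, 2.1213, 3.4641)

3.536 2.121 3.464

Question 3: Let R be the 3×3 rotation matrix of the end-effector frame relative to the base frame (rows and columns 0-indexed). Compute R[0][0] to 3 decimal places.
End-effector x-axis (col 0 of R) = (0.3536,0.3536,0.8660)
R[0][0] = 0.3536

0.354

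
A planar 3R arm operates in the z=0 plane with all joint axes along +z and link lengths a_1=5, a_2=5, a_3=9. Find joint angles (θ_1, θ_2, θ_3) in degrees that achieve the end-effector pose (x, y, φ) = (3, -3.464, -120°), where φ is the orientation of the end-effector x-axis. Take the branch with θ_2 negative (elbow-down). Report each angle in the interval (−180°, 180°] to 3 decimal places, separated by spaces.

60.000 -59.999 -120.001

wrist centre = target − a_3·(cos φ, sin φ) = (7.5000, 4.3302)
cos θ_2 = (75.0009−5²−5²)/(2·5·5) = 0.5000; θ_2 = -59.9988° (elbow-down)
β = atan2(4.3302,7.5000) = 30.0006°; ψ = atan2(-4.3301,7.5001) = -29.9994°
θ_1 = β − ψ = 60.0000°
θ_3 = φ − θ_1 − θ_2 = -120.0012° (wrapped to (-180°,180°])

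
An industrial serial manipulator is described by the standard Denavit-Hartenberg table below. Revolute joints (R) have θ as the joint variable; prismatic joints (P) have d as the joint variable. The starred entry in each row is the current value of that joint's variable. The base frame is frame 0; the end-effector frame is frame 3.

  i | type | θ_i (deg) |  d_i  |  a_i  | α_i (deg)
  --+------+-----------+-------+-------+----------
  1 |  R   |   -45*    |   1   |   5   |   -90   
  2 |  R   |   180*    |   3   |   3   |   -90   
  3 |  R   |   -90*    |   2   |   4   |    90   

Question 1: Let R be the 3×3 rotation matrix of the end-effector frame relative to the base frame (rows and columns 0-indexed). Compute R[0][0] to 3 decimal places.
0.707

End-effector x-axis (col 0 of R) = (0.7071,0.7071,-0.0000)
R[0][0] = 0.7071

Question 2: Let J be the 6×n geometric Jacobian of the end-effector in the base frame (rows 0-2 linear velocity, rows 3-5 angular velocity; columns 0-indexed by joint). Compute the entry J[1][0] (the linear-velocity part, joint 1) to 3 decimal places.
6.364

axis z_0 = ẑ; lever o_n−o_0 = (6.3640,3.5355,3.0000)
cross product → J_v[:, 0] = (-3.5355,6.3640,0.0000)
J_ω[:, 0] = z_0
entry J[1][0] = 6.3640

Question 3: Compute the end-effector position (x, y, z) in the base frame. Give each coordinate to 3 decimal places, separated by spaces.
6.364 3.536 3.000

after link 1: o_1 = (3.5355, -3.5355, 1.0000)
after link 2: o_2 = (3.5355, 0.7071, 1.0000)
after link 3: o_3 = (6.3640, 3.5355, 3.0000)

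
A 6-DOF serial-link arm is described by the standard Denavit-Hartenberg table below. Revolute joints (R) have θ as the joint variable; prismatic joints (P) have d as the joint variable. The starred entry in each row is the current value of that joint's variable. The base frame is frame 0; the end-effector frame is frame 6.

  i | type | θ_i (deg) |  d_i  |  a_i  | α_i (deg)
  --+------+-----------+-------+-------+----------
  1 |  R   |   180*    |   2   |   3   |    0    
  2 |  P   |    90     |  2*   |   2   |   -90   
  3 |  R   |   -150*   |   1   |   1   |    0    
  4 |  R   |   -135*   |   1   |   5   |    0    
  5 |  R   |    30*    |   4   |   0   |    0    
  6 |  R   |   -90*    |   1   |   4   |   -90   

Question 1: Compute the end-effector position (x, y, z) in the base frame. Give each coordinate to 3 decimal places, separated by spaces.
4.000 -6.292 -1.365

after link 1: o_1 = (-3.0000, 0.0000, 2.0000)
after link 2: o_2 = (-3.0000, -2.0000, 4.0000)
after link 3: o_3 = (-2.0000, -1.1340, 4.5000)
after link 4: o_4 = (-1.0000, -2.4281, -0.3296)
after link 5: o_5 = (3.0000, -2.4281, -0.3296)
after link 6: o_6 = (4.0000, -6.2918, -1.3649)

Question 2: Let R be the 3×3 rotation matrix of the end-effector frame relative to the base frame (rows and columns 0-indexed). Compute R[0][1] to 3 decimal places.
End-effector y-axis (col 1 of R) = (-1.0000,0.0000,-0.0000)
R[0][1] = -1.0000

-1.000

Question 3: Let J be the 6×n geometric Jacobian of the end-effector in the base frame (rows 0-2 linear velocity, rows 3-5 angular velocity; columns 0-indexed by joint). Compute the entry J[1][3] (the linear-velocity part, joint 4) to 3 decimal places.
5.865

axis z_3 = (1.0000,-0.0000,0.0000); lever o_n−o_3 = (6.0000,-5.1578,-5.8649)
cross product → J_v[:, 3] = (0.0000,5.8649,-5.1578)
J_ω[:, 3] = z_3
entry J[1][3] = 5.8649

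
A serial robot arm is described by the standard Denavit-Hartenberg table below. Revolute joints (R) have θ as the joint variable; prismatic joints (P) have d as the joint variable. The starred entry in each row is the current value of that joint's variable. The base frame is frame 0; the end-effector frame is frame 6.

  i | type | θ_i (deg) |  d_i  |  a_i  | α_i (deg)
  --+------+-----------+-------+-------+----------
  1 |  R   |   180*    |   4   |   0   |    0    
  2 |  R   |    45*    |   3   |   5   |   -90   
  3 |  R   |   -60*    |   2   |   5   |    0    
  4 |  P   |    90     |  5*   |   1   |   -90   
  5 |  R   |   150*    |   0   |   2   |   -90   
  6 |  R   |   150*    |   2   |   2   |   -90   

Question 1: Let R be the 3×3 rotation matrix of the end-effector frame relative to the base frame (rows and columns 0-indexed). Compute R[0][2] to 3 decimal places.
End-effector z-axis (col 2 of R) = (0.2178,-0.1358,-0.9665)
R[0][2] = 0.2178

0.218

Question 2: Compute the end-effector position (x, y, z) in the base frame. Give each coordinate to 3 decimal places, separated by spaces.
0.565 -11.595 12.312

after link 1: o_1 = (0.0000, 0.0000, 4.0000)
after link 2: o_2 = (-3.5355, -3.5355, 7.0000)
after link 3: o_3 = (-3.8891, -6.7175, 11.3301)
after link 4: o_4 = (-0.9659, -10.8654, 10.8301)
after link 5: o_5 = (-0.6124, -9.0977, 11.6962)
after link 6: o_6 = (0.5650, -11.5945, 12.3122)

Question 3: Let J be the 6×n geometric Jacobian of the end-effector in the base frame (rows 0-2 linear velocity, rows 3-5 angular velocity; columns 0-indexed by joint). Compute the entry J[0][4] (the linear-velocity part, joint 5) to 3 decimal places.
axis z_4 = (0.3536,0.3536,-0.8660); lever o_n−o_4 = (1.5309,-0.7291,1.4821)
cross product → J_v[:, 4] = (-0.1074,-1.8498,-0.7990)
J_ω[:, 4] = z_4
entry J[0][4] = -0.1074

-0.107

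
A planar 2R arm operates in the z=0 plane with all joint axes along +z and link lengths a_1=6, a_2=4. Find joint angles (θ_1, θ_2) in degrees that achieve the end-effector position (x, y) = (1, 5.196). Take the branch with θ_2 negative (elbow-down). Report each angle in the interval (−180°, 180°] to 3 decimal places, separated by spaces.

cos θ_2 = (27.9984−6²−4²)/(2·6·4) = -0.5000; θ_2 = -120.0022° (elbow-down)
β = atan2(5.1960,1.0000) = 79.1063°; ψ = atan2(-3.4640,3.9999) = -40.8937°
θ_1 = β − ψ = 120.0000°

120.000 -120.002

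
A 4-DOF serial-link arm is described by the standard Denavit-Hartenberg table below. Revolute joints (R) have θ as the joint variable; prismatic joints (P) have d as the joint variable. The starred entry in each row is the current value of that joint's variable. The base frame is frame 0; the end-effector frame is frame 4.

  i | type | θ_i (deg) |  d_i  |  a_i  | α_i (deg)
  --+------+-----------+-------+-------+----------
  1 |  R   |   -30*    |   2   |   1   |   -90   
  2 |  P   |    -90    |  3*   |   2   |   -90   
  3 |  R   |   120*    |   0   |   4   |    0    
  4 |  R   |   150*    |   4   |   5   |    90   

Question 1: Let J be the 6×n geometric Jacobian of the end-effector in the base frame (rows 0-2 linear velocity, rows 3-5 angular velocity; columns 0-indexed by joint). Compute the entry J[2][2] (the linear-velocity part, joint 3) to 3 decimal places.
axis z_2 = (0.8660,-0.5000,-0.0000); lever o_n−o_2 = (4.2321,-0.6699,-2.0000)
cross product → J_v[:, 2] = (1.0000,1.7321,1.5359)
J_ω[:, 2] = z_2
entry J[2][2] = 1.5359

1.536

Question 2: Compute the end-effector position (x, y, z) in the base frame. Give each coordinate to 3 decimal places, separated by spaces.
6.598 1.428 2.000

after link 1: o_1 = (0.8660, -0.5000, 2.0000)
after link 2: o_2 = (2.3660, 2.0981, 4.0000)
after link 3: o_3 = (0.6340, -0.9019, 2.0000)
after link 4: o_4 = (6.5981, 1.4282, 2.0000)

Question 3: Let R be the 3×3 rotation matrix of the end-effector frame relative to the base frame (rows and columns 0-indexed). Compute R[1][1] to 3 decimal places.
End-effector y-axis (col 1 of R) = (0.8660,-0.5000,-0.0000)
R[1][1] = -0.5000

-0.500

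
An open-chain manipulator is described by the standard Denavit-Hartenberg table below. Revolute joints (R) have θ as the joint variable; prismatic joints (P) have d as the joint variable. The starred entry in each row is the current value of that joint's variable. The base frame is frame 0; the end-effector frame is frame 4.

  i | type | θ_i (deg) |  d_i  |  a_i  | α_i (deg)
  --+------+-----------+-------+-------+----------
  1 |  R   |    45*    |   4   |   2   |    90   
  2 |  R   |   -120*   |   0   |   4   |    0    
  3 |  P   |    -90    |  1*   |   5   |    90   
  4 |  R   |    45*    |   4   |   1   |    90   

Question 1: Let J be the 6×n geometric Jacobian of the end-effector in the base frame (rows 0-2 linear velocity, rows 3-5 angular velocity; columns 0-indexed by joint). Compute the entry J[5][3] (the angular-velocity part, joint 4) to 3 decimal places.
0.866

axis z_3 = (0.3536,0.3536,0.8660); lever o_n−o_3 = (1.4812,0.4812,3.8177)
cross product → J_v[:, 3] = (0.9330,-0.0670,-0.3536)
J_ω[:, 3] = z_3
entry J[5][3] = 0.8660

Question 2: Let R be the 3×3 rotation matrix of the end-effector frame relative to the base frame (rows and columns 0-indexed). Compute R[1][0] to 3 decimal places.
End-effector x-axis (col 0 of R) = (0.0670,-0.9330,0.3536)
R[1][0] = -0.9330

-0.933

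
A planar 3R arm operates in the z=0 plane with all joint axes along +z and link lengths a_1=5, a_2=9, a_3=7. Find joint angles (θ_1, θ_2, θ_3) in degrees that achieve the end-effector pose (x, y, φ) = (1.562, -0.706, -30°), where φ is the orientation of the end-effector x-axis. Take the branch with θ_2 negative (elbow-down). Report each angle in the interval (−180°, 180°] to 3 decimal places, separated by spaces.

wrist centre = target − a_3·(cos φ, sin φ) = (-4.5002, 2.7940)
cos θ_2 = (28.0580−5²−9²)/(2·5·9) = -0.8660; θ_2 = -149.9996° (elbow-down)
β = atan2(2.7940,-4.5002) = 148.1653°; ψ = atan2(-4.5001,-2.7942) = -121.8372°
θ_1 = β − ψ = 270.0025°
θ_3 = φ − θ_1 − θ_2 = -150.0029° (wrapped to (-180°,180°])

-89.998 -150.000 -150.003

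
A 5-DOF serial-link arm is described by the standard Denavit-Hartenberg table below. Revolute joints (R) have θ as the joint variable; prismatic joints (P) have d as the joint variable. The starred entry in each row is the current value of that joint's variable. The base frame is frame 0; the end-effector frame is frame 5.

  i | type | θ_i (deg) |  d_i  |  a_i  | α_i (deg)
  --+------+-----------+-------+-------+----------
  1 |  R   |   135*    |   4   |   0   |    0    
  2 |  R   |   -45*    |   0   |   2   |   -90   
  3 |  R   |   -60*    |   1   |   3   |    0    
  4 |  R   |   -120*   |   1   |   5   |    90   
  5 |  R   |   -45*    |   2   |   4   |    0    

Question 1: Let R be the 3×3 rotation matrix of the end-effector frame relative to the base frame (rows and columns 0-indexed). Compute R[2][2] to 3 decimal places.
-1.000

End-effector z-axis (col 2 of R) = (-0.0000,-0.0000,-1.0000)
R[2][2] = -1.0000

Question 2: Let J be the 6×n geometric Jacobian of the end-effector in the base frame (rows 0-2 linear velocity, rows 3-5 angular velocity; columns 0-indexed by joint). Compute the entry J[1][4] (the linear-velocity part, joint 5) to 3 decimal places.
axis z_4 = (-0.0000,-0.0000,-1.0000); lever o_n−o_4 = (2.8284,-2.8284,-2.0000)
cross product → J_v[:, 4] = (-2.8284,-2.8284,0.0000)
J_ω[:, 4] = z_4
entry J[1][4] = -2.8284

-2.828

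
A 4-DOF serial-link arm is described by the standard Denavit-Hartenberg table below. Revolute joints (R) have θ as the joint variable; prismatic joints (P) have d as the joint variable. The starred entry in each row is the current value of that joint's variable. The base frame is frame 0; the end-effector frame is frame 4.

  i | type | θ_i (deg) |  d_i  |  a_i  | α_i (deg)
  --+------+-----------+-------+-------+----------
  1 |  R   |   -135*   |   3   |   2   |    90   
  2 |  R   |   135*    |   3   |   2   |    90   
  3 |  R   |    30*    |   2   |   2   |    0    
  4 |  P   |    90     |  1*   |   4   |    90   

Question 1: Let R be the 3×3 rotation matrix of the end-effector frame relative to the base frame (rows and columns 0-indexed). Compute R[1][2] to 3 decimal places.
0.787

End-effector z-axis (col 2 of R) = (0.0795,0.7866,0.6124)
R[1][2] = 0.7866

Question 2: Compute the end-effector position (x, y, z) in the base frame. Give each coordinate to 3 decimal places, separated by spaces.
after link 1: o_1 = (-1.4142, -1.4142, 3.0000)
after link 2: o_2 = (-2.5355, 1.7071, 4.4142)
after link 3: o_3 = (-3.3766, 2.2802, 7.0532)
after link 4: o_4 = (-7.3261, 3.2297, 6.3461)

-7.326 3.230 6.346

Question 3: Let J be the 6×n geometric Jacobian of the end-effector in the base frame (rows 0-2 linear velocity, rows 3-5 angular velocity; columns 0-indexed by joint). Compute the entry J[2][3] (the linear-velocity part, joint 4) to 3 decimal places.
0.707

prismatic axis z_3 = (-0.5000,-0.5000,0.7071)
J_v[:, 3] = z_3; J_ω[:, 3] = (0,0,0)
entry J[2][3] = 0.7071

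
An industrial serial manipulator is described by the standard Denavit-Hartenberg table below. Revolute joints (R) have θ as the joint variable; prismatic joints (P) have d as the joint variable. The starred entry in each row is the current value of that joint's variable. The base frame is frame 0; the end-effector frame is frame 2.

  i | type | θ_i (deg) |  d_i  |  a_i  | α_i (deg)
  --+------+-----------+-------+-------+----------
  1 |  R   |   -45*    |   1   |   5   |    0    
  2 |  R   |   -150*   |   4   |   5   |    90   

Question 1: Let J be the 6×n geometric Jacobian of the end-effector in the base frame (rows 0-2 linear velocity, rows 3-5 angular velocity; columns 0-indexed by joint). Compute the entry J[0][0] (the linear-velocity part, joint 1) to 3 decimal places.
2.241

axis z_0 = ẑ; lever o_n−o_0 = (-1.2941,-2.2414,5.0000)
cross product → J_v[:, 0] = (2.2414,-1.2941,0.0000)
J_ω[:, 0] = z_0
entry J[0][0] = 2.2414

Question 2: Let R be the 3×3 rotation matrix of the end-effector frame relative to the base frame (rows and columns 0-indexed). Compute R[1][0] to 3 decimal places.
0.259

End-effector x-axis (col 0 of R) = (-0.9659,0.2588,0.0000)
R[1][0] = 0.2588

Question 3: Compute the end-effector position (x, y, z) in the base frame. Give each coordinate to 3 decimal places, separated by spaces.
-1.294 -2.241 5.000

after link 1: o_1 = (3.5355, -3.5355, 1.0000)
after link 2: o_2 = (-1.2941, -2.2414, 5.0000)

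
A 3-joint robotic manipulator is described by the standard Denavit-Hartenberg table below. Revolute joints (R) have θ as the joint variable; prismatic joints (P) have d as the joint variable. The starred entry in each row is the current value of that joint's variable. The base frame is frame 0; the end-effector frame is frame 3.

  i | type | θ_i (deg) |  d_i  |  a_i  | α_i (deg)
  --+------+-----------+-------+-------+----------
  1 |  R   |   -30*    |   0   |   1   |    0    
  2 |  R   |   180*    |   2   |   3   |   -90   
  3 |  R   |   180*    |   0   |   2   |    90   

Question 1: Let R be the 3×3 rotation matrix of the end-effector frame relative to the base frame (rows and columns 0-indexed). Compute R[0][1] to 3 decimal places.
-0.500

End-effector y-axis (col 1 of R) = (-0.5000,-0.8660,0.0000)
R[0][1] = -0.5000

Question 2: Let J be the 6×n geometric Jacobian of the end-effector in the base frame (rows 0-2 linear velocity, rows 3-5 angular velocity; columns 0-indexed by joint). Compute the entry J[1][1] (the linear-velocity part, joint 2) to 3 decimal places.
axis z_1 = (0.0000,0.0000,1.0000); lever o_n−o_1 = (-0.8660,0.5000,2.0000)
cross product → J_v[:, 1] = (-0.5000,-0.8660,0.0000)
J_ω[:, 1] = z_1
entry J[1][1] = -0.8660

-0.866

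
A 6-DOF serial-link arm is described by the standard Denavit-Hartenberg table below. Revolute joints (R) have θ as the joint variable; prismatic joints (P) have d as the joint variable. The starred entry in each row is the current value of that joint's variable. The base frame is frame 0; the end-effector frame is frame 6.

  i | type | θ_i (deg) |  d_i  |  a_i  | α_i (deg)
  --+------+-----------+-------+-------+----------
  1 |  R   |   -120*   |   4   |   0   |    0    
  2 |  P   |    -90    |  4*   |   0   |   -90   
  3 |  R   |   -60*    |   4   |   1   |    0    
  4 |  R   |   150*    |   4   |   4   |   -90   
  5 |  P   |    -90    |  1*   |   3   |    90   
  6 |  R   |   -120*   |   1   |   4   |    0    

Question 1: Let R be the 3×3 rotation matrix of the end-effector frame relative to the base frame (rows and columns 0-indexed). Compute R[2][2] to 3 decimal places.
1.000

End-effector z-axis (col 2 of R) = (-0.0000,0.0000,1.0000)
R[2][2] = 1.0000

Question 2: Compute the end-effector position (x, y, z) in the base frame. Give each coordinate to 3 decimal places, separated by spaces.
after link 1: o_1 = (0.0000, 0.0000, 4.0000)
after link 2: o_2 = (0.0000, 0.0000, 8.0000)
after link 3: o_3 = (-2.4330, -3.2141, 8.8660)
after link 4: o_4 = (-4.4330, -6.6782, 4.8660)
after link 5: o_5 = (-5.0670, -9.7763, 4.8660)
after link 6: o_6 = (-7.0670, -6.3122, 5.8660)

-7.067 -6.312 5.866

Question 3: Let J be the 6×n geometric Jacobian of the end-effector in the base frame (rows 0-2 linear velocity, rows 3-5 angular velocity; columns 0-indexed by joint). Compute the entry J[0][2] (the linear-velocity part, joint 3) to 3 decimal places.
axis z_2 = (-0.5000,-0.8660,0.0000); lever o_n−o_2 = (-7.0670,-6.3122,-2.1340)
cross product → J_v[:, 2] = (1.8481,-1.0670,-2.9641)
J_ω[:, 2] = z_2
entry J[0][2] = 1.8481

1.848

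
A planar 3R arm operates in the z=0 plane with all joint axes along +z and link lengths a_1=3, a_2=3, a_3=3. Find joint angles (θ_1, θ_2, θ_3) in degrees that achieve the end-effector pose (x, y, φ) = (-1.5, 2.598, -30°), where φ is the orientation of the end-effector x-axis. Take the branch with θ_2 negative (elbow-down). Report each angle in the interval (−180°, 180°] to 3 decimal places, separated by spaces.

150.003 -30.004 -149.999

wrist centre = target − a_3·(cos φ, sin φ) = (-4.0981, 4.0980)
cos θ_2 = (33.5878−3²−3²)/(2·3·3) = 0.8660; θ_2 = -30.0040° (elbow-down)
β = atan2(4.0980,-4.0981) = 135.0005°; ψ = atan2(-1.5002,5.5980) = -15.0020°
θ_1 = β − ψ = 150.0025°
θ_3 = φ − θ_1 − θ_2 = -149.9985° (wrapped to (-180°,180°])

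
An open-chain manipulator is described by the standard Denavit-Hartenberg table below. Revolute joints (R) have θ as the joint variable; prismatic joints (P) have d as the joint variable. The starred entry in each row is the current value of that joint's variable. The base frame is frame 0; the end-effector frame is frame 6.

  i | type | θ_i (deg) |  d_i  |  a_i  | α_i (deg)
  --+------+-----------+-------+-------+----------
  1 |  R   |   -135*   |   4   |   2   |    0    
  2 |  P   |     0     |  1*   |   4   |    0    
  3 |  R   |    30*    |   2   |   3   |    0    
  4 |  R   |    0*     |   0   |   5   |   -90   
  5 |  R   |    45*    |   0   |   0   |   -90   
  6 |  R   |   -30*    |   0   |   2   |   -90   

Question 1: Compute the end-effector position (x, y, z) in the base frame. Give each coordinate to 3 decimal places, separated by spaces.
after link 1: o_1 = (-1.4142, -1.4142, 4.0000)
after link 2: o_2 = (-4.2426, -4.2426, 5.0000)
after link 3: o_3 = (-5.0191, -7.1404, 7.0000)
after link 4: o_4 = (-6.3132, -11.9700, 7.0000)
after link 5: o_5 = (-6.3132, -11.9700, 7.0000)
after link 6: o_6 = (-5.6643, -13.4119, 5.7753)

-5.664 -13.412 5.775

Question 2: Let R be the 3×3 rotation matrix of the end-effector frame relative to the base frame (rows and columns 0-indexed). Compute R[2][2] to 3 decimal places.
-0.354

End-effector z-axis (col 2 of R) = (-0.9280,-0.1174,-0.3536)
R[2][2] = -0.3536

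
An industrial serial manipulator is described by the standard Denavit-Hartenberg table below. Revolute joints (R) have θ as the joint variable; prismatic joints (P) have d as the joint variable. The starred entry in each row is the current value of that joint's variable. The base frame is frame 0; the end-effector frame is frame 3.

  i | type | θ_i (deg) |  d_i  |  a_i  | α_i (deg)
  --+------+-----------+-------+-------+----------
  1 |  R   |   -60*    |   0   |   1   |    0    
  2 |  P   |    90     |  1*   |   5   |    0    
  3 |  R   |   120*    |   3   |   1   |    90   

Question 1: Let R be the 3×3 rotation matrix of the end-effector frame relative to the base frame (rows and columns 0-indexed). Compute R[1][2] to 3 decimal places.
End-effector z-axis (col 2 of R) = (0.5000,0.8660,0.0000)
R[1][2] = 0.8660

0.866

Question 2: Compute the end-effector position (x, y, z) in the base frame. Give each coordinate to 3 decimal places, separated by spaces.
after link 1: o_1 = (0.5000, -0.8660, 0.0000)
after link 2: o_2 = (4.8301, 1.6340, 1.0000)
after link 3: o_3 = (3.9641, 2.1340, 4.0000)

3.964 2.134 4.000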